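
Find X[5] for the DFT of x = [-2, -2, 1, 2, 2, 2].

X[5] = Σ(n=0 to 5) x[n] · ω_6^(5n) where ω_6 = e^(-2πi/6)
= (-2)·ω_6^0 + (-2)·ω_6^5 + (1)·ω_6^10 + (2)·ω_6^15 + (2)·ω_6^20 + (2)·ω_6^25

X[5] = -5.5000-4.3301i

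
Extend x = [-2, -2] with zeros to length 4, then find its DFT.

Original 2-point DFT: [-4, 0]
Zero-padded 4-point DFT provides frequency interpolation.

DFT_4([x, 0, ...]) = [-4, -2+2i, 0, -2-2i]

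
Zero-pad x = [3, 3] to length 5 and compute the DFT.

Original 2-point DFT: [6, 0]
Zero-padded 5-point DFT provides frequency interpolation.

DFT_5([x, 0, ...]) = [6, 3.9271-2.8532i, 0.5729-1.7634i, 0.5729+1.7634i, 3.9271+2.8532i]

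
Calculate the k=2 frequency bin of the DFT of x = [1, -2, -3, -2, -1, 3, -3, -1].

X[2] = Σ(n=0 to 7) x[n] · ω_8^(2n) where ω_8 = e^(-2πi/8)
= (1)·ω_8^0 + (-2)·ω_8^2 + (-3)·ω_8^4 + (-2)·ω_8^6 + (-1)·ω_8^8 + (3)·ω_8^10 + (-3)·ω_8^12 + (-1)·ω_8^14

X[2] = 6-4i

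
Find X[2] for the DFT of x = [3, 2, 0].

X[2] = Σ(n=0 to 2) x[n] · ω_3^(2n) where ω_3 = e^(-2πi/3)
= (3)·ω_3^0 + (2)·ω_3^2 + (0)·ω_3^4

X[2] = 2.0000+1.7321i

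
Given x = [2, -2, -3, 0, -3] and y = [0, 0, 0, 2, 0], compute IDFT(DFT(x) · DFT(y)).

(x ⊛ y)[n] = Σ(m=0 to 4) x[m] · y[(n-m) mod 5]

Computing each output sample:
(x ⊛ y)[0] = -6
(x ⊛ y)[1] = 0
(x ⊛ y)[2] = -6
(x ⊛ y)[3] = 4
(x ⊛ y)[4] = -4

x ⊛ y = [-6, 0, -6, 4, -4]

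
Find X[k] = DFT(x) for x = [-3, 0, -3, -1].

X[k] = Σ(n=0 to 3) x[n] · ω_4^(nk)
where ω_4 = e^(-2πi/4)

Computing each X[k]:
X[0] = -7
X[1] = -1i
X[2] = -5
X[3] = 1i

X = [-7, -1i, -5, 1i]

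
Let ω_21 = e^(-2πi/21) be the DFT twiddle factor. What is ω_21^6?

ω_21^6 = e^(-2πi·6/21)
= cos(-2π·6/21) + i·sin(-2π·6/21)
= cos(-12π/21) + i·sin(-12π/21)

ω_21^6 = cos(-12π/21) + i·sin(-12π/21) = -0.2225-0.9749i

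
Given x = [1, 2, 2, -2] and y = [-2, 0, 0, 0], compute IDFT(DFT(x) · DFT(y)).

(x ⊛ y)[n] = Σ(m=0 to 3) x[m] · y[(n-m) mod 4]

Computing each output sample:
(x ⊛ y)[0] = -2
(x ⊛ y)[1] = -4
(x ⊛ y)[2] = -4
(x ⊛ y)[3] = 4

x ⊛ y = [-2, -4, -4, 4]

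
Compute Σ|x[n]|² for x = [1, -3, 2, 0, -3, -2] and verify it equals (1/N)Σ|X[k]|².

Time domain:
Σ|x[n]|² = |1|² + |-3|² + |2|² + |0|² + |-3|² + |-2|² = 27.0000

Frequency domain:
(1/6)Σ|X[k]|² = (1/6)(|-5|² + |-1.0000-3.4641i|² + |4.0000+5.1962i|² + |5|² + |4.0000-5.1962i|² + |-1.0000+3.4641i|²) = (1/6)·162.0000 = 27.0000

Both sides agree, confirming Parseval's theorem.

Σ|x[n]|² = (1/N)Σ|X[k]|² = 27.0000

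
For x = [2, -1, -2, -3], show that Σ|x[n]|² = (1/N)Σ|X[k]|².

Time domain:
Σ|x[n]|² = |2|² + |-1|² + |-2|² + |-3|² = 18.0000

Frequency domain:
(1/4)Σ|X[k]|² = (1/4)(|-4|² + |4-2i|² + |4|² + |4+2i|²) = (1/4)·72.0000 = 18.0000

Both sides agree, confirming Parseval's theorem.

Σ|x[n]|² = (1/N)Σ|X[k]|² = 18.0000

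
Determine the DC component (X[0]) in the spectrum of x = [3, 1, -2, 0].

X[0] = Σ(n=0 to 3) x[n] · ω_4^0 = Σ x[n]
= (3) + (1) + (-2) + (0)

X[0] = 2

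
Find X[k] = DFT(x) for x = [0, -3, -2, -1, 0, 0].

X[k] = Σ(n=0 to 5) x[n] · ω_6^(nk)
where ω_6 = e^(-2πi/6)

Computing each X[k]:
X[0] = -6
X[1] = 0.5000+4.3301i
X[2] = 1.5000+0.8660i
X[3] = 2
X[4] = 1.5000-0.8660i
X[5] = 0.5000-4.3301i

X = [-6, 0.5000+4.3301i, 1.5000+0.8660i, 2, 1.5000-0.8660i, 0.5000-4.3301i]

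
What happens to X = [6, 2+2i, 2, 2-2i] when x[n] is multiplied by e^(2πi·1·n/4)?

Modulation property: DFT(ω_4^(-1n)·x[n]) = X[(k-1) mod 4], so circularly shift X by 1 positions.

X[k-1] = [2-2i, 6, 2+2i, 2]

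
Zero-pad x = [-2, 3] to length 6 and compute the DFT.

Original 2-point DFT: [1, -5]
Zero-padded 6-point DFT provides frequency interpolation.

DFT_6([x, 0, ...]) = [1, -0.5000-2.5981i, -3.5000-2.5981i, -5, -3.5000+2.5981i, -0.5000+2.5981i]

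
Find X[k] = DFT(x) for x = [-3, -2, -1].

X[k] = Σ(n=0 to 2) x[n] · ω_3^(nk)
where ω_3 = e^(-2πi/3)

Computing each X[k]:
X[0] = -6
X[1] = -1.5000+0.8660i
X[2] = -1.5000-0.8660i

X = [-6, -1.5000+0.8660i, -1.5000-0.8660i]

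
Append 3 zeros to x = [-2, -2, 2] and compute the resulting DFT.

Original 3-point DFT: [-2, -2.0000+3.4641i, -2.0000-3.4641i]
Zero-padded 6-point DFT provides frequency interpolation.

DFT_6([x, 0, ...]) = [-2, -4, -2.0000+3.4641i, 2, -2.0000-3.4641i, -4]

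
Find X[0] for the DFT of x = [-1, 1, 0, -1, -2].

X[0] = Σ(n=0 to 4) x[n] · ω_5^0 = Σ x[n]
= (-1) + (1) + (0) + (-1) + (-2)

X[0] = -3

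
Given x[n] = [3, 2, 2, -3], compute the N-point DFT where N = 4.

X[k] = Σ(n=0 to 3) x[n] · ω_4^(nk)
where ω_4 = e^(-2πi/4)

Computing each X[k]:
X[0] = 4
X[1] = 1-5i
X[2] = 6
X[3] = 1+5i

X = [4, 1-5i, 6, 1+5i]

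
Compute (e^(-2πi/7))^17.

Since ω_7^7 = 1, powers reduce modulo 7.
17 mod 7 = 3
So ω_7^17 = ω_7^3 = e^(-2πi·3/7)

ω_7^17 = ω_7^3 = -0.9010-0.4339i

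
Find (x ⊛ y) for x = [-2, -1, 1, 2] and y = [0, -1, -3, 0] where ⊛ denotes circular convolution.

(x ⊛ y)[n] = Σ(m=0 to 3) x[m] · y[(n-m) mod 4]

Computing each output sample:
(x ⊛ y)[0] = -5
(x ⊛ y)[1] = -4
(x ⊛ y)[2] = 7
(x ⊛ y)[3] = 2

x ⊛ y = [-5, -4, 7, 2]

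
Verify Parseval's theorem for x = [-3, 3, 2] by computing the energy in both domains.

Time domain:
Σ|x[n]|² = |-3|² + |3|² + |2|² = 22.0000

Frequency domain:
(1/3)Σ|X[k]|² = (1/3)(|2|² + |-5.5000-0.8660i|² + |-5.5000+0.8660i|²) = (1/3)·66.0000 = 22.0000

Both sides agree, confirming Parseval's theorem.

Σ|x[n]|² = (1/N)Σ|X[k]|² = 22.0000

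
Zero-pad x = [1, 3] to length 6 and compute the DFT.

Original 2-point DFT: [4, -2]
Zero-padded 6-point DFT provides frequency interpolation.

DFT_6([x, 0, ...]) = [4, 2.5000-2.5981i, -0.5000-2.5981i, -2, -0.5000+2.5981i, 2.5000+2.5981i]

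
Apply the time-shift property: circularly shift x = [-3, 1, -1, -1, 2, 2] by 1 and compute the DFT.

Time shift by 1: X_shifted[k] = ω_6^(1k) · X[k]
Shifted x = [2, -3, 1, -1, -1, 2]

DFT(x[n-1]) = [0, 2.5000+2.5981i, 1.5000+6.0622i, 4, 1.5000-6.0622i, 2.5000-2.5981i]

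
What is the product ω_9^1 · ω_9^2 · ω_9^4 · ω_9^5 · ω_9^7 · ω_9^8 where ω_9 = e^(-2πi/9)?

The primitive 9th roots of unity are ω_9^k for k coprime to 9: k ∈ {1, 2, 4, 5, 7, 8}
Their product equals the constant term of the cyclotomic polynomial Φ_9(x) up to sign.
For n ≥ 3, the product of all primitive nth roots of unity is 1. (For n=1 it is 1; for n=2 it is -1.)

1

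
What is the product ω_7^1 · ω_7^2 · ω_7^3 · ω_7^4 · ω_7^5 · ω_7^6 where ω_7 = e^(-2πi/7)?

The primitive 7th roots of unity are ω_7^k for k coprime to 7: k ∈ {1, 2, 3, 4, 5, 6}
Their product equals the constant term of the cyclotomic polynomial Φ_7(x) up to sign.
For n ≥ 3, the product of all primitive nth roots of unity is 1. (For n=1 it is 1; for n=2 it is -1.)

1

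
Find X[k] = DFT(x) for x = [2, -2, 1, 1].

X[k] = Σ(n=0 to 3) x[n] · ω_4^(nk)
where ω_4 = e^(-2πi/4)

Computing each X[k]:
X[0] = 2
X[1] = 1+3i
X[2] = 4
X[3] = 1-3i

X = [2, 1+3i, 4, 1-3i]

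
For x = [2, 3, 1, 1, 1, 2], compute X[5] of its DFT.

X[5] = Σ(n=0 to 5) x[n] · ω_6^(5n) where ω_6 = e^(-2πi/6)
= (2)·ω_6^0 + (3)·ω_6^5 + (1)·ω_6^10 + (1)·ω_6^15 + (1)·ω_6^20 + (2)·ω_6^25

X[5] = 2.5000+0.8660i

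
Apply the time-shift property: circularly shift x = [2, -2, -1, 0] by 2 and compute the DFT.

Time shift by 2: X_shifted[k] = ω_4^(2k) · X[k]
Shifted x = [-1, 0, 2, -2]

DFT(x[n-2]) = [-1, -3-2i, 3, -3+2i]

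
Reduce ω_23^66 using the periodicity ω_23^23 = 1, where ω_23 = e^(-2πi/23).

Since ω_23^23 = 1, powers reduce modulo 23.
66 mod 23 = 20
So ω_23^66 = ω_23^20 = e^(-2πi·20/23)

ω_23^66 = ω_23^20 = 0.6826+0.7308i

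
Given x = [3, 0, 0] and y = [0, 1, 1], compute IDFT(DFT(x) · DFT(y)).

(x ⊛ y)[n] = Σ(m=0 to 2) x[m] · y[(n-m) mod 3]

Computing each output sample:
(x ⊛ y)[0] = 0
(x ⊛ y)[1] = 3
(x ⊛ y)[2] = 3

x ⊛ y = [0, 3, 3]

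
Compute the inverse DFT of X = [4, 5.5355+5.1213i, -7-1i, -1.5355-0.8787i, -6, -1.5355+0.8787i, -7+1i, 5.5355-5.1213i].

x[n] = (1/8) Σ(k=0 to 7) X[k] · e^(2πikn/8)

Computing each x[n]:
x[0] = -1
x[1] = 2
x[2] = 0
x[3] = -1
x[4] = -3
x[5] = 1
x[6] = 3
x[7] = 3

x = [-1, 2, 0, -1, -3, 1, 3, 3]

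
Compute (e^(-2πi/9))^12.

Since ω_9^9 = 1, powers reduce modulo 9.
12 mod 9 = 3
So ω_9^12 = ω_9^3 = e^(-2πi·3/9)

ω_9^12 = ω_9^3 = -0.5000-0.8660i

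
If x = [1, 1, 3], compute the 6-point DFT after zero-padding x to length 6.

Original 3-point DFT: [5, -1.0000+1.7321i, -1.0000-1.7321i]
Zero-padded 6-point DFT provides frequency interpolation.

DFT_6([x, 0, ...]) = [5, -3.4641i, -1.0000+1.7321i, 3, -1.0000-1.7321i, 3.4641i]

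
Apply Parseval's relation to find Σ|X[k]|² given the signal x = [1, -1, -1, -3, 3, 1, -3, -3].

Parseval: Σ|x[n]|² = (1/N)Σ|X[k]|², so Σ|X[k]|² = N·Σ|x[n]|² = 8·40.0000

Σ|X[k]|² = N·Σ|x[n]|² = 8·40.0000 = 320.0000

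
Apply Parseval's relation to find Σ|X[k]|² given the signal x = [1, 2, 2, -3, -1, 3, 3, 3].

Parseval: Σ|x[n]|² = (1/N)Σ|X[k]|², so Σ|X[k]|² = N·Σ|x[n]|² = 8·46.0000

Σ|X[k]|² = N·Σ|x[n]|² = 8·46.0000 = 368.0000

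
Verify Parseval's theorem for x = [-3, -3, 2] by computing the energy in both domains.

Time domain:
Σ|x[n]|² = |-3|² + |-3|² + |2|² = 22.0000

Frequency domain:
(1/3)Σ|X[k]|² = (1/3)(|-4|² + |-2.5000+4.3301i|² + |-2.5000-4.3301i|²) = (1/3)·66.0000 = 22.0000

Both sides agree, confirming Parseval's theorem.

Σ|x[n]|² = (1/N)Σ|X[k]|² = 22.0000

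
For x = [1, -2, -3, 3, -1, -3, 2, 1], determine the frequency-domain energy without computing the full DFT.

Parseval: Σ|x[n]|² = (1/N)Σ|X[k]|², so Σ|X[k]|² = N·Σ|x[n]|² = 8·38.0000

Σ|X[k]|² = N·Σ|x[n]|² = 8·38.0000 = 304.0000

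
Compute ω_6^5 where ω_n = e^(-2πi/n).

ω_6^5 = e^(-2πi·5/6)
= cos(-2π·5/6) + i·sin(-2π·5/6)
= cos(-10π/6) + i·sin(-10π/6)

ω_6^5 = cos(-10π/6) + i·sin(-10π/6) = 0.5000+0.8660i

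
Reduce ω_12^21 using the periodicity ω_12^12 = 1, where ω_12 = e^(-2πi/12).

Since ω_12^12 = 1, powers reduce modulo 12.
21 mod 12 = 9
So ω_12^21 = ω_12^9 = e^(-2πi·9/12)

ω_12^21 = ω_12^9 = 1i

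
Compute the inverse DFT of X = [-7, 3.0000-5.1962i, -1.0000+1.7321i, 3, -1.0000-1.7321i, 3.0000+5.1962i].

x[n] = (1/6) Σ(k=0 to 5) X[k] · e^(2πikn/6)

Computing each x[n]:
x[0] = 0
x[1] = 0
x[2] = 1
x[3] = -3
x[4] = -3
x[5] = -2

x = [0, 0, 1, -3, -3, -2]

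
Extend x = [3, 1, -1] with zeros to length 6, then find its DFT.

Original 3-point DFT: [3, 3.0000-1.7321i, 3.0000+1.7321i]
Zero-padded 6-point DFT provides frequency interpolation.

DFT_6([x, 0, ...]) = [3, 4, 3.0000-1.7321i, 1, 3.0000+1.7321i, 4]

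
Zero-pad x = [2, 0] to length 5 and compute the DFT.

Original 2-point DFT: [2, 2]
Zero-padded 5-point DFT provides frequency interpolation.

DFT_5([x, 0, ...]) = [2, 2, 2, 2, 2]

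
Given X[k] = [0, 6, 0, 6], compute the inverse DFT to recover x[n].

x[n] = (1/4) Σ(k=0 to 3) X[k] · e^(2πikn/4)

Computing each x[n]:
x[0] = 3
x[1] = 0
x[2] = -3
x[3] = 0

x = [3, 0, -3, 0]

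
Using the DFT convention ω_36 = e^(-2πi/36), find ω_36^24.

ω_36^24 = e^(-2πi·24/36)
= cos(-2π·24/36) + i·sin(-2π·24/36)
= cos(-48π/36) + i·sin(-48π/36)

ω_36^24 = cos(-48π/36) + i·sin(-48π/36) = -0.5000+0.8660i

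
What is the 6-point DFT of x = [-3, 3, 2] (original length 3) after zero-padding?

Original 3-point DFT: [2, -5.5000-0.8660i, -5.5000+0.8660i]
Zero-padded 6-point DFT provides frequency interpolation.

DFT_6([x, 0, ...]) = [2, -2.5000-4.3301i, -5.5000-0.8660i, -4, -5.5000+0.8660i, -2.5000+4.3301i]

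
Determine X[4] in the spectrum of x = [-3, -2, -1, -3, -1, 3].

X[4] = Σ(n=0 to 5) x[n] · ω_6^(4n) where ω_6 = e^(-2πi/6)
= (-3)·ω_6^0 + (-2)·ω_6^4 + (-1)·ω_6^8 + (-3)·ω_6^12 + (-1)·ω_6^16 + (3)·ω_6^20

X[4] = -5.5000-4.3301i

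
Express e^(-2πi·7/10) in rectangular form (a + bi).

ω_10^7 = e^(-2πi·7/10)
= cos(-2π·7/10) + i·sin(-2π·7/10)
= cos(-14π/10) + i·sin(-14π/10)

ω_10^7 = cos(-14π/10) + i·sin(-14π/10) = -0.3090+0.9511i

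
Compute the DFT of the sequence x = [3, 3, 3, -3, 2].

X[k] = Σ(n=0 to 4) x[n] · ω_5^(nk)
where ω_5 = e^(-2πi/5)

Computing each X[k]:
X[0] = 8
X[1] = 4.5451-4.4778i
X[2] = -1.0451+5.1186i
X[3] = -1.0451-5.1186i
X[4] = 4.5451+4.4778i

X = [8, 4.5451-4.4778i, -1.0451+5.1186i, -1.0451-5.1186i, 4.5451+4.4778i]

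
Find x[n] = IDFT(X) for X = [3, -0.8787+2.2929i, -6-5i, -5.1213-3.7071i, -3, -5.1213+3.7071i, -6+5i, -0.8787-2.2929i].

x[n] = (1/8) Σ(k=0 to 7) X[k] · e^(2πikn/8)

Computing each x[n]:
x[0] = -3
x[1] = 3
x[2] = 0
x[3] = -1
x[4] = 0
x[5] = 1
x[6] = 3
x[7] = 0

x = [-3, 3, 0, -1, 0, 1, 3, 0]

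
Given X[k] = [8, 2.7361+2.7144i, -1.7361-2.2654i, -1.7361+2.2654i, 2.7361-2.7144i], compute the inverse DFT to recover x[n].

x[n] = (1/5) Σ(k=0 to 4) X[k] · e^(2πikn/5)

Computing each x[n]:
x[0] = 2
x[1] = 2
x[2] = -1
x[3] = 2
x[4] = 3

x = [2, 2, -1, 2, 3]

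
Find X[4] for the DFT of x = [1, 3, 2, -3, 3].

X[4] = Σ(n=0 to 4) x[n] · ω_5^(4n) where ω_5 = e^(-2πi/5)
= (1)·ω_5^0 + (3)·ω_5^4 + (2)·ω_5^8 + (-3)·ω_5^12 + (3)·ω_5^16

X[4] = 3.6631+2.9389i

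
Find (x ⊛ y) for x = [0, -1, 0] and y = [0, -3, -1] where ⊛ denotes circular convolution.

(x ⊛ y)[n] = Σ(m=0 to 2) x[m] · y[(n-m) mod 3]

Computing each output sample:
(x ⊛ y)[0] = 1
(x ⊛ y)[1] = 0
(x ⊛ y)[2] = 3

x ⊛ y = [1, 0, 3]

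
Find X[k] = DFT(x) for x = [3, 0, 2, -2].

X[k] = Σ(n=0 to 3) x[n] · ω_4^(nk)
where ω_4 = e^(-2πi/4)

Computing each X[k]:
X[0] = 3
X[1] = 1-2i
X[2] = 7
X[3] = 1+2i

X = [3, 1-2i, 7, 1+2i]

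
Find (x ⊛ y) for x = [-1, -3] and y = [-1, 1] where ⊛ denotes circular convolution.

(x ⊛ y)[n] = Σ(m=0 to 1) x[m] · y[(n-m) mod 2]

Computing each output sample:
(x ⊛ y)[0] = -2
(x ⊛ y)[1] = 2

x ⊛ y = [-2, 2]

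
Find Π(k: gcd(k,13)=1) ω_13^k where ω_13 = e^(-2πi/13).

The primitive 13th roots of unity are ω_13^k for k coprime to 13: k ∈ {1, 2, 3, 4, 5, 6, 7, 8, 9, 10, 11, 12}
Their product equals the constant term of the cyclotomic polynomial Φ_13(x) up to sign.
For n ≥ 3, the product of all primitive nth roots of unity is 1. (For n=1 it is 1; for n=2 it is -1.)

1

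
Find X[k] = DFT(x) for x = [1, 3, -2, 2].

X[k] = Σ(n=0 to 3) x[n] · ω_4^(nk)
where ω_4 = e^(-2πi/4)

Computing each X[k]:
X[0] = 4
X[1] = 3-1i
X[2] = -6
X[3] = 3+1i

X = [4, 3-1i, -6, 3+1i]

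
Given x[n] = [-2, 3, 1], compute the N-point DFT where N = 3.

X[k] = Σ(n=0 to 2) x[n] · ω_3^(nk)
where ω_3 = e^(-2πi/3)

Computing each X[k]:
X[0] = 2
X[1] = -4.0000-1.7321i
X[2] = -4.0000+1.7321i

X = [2, -4.0000-1.7321i, -4.0000+1.7321i]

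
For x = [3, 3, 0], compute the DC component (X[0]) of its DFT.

X[0] = Σ(n=0 to 2) x[n] · ω_3^0 = Σ x[n]
= (3) + (3) + (0)

X[0] = 6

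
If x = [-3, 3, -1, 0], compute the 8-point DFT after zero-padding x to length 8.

Original 4-point DFT: [-1, -2-3i, -7, -2+3i]
Zero-padded 8-point DFT provides frequency interpolation.

DFT_8([x, 0, ...]) = [-1, -0.8787-1.1213i, -2-3i, -5.1213-3.1213i, -7, -5.1213+3.1213i, -2+3i, -0.8787+1.1213i]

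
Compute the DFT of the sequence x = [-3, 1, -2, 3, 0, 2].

X[k] = Σ(n=0 to 5) x[n] · ω_6^(nk)
where ω_6 = e^(-2πi/6)

Computing each X[k]:
X[0] = 1
X[1] = -3.5000+2.5981i
X[2] = -0.5000-0.8660i
X[3] = -11
X[4] = -0.5000+0.8660i
X[5] = -3.5000-2.5981i

X = [1, -3.5000+2.5981i, -0.5000-0.8660i, -11, -0.5000+0.8660i, -3.5000-2.5981i]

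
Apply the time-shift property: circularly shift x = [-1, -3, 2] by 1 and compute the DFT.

Time shift by 1: X_shifted[k] = ω_3^(1k) · X[k]
Shifted x = [2, -1, -3]

DFT(x[n-1]) = [-2, 4.0000-1.7321i, 4.0000+1.7321i]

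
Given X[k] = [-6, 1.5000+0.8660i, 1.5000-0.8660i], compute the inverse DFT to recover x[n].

x[n] = (1/3) Σ(k=0 to 2) X[k] · e^(2πikn/3)

Computing each x[n]:
x[0] = -1
x[1] = -3
x[2] = -2

x = [-1, -3, -2]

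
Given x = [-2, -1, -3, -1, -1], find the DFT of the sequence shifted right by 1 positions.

Time shift by 1: X_shifted[k] = ω_5^(1k) · X[k]
Shifted x = [-1, -2, -1, -3, -1]

DFT(x[n-1]) = [-8, 1.3090-0.2245i, 0.1910+2.4899i, 0.1910-2.4899i, 1.3090+0.2245i]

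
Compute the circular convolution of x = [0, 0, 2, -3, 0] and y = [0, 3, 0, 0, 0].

(x ⊛ y)[n] = Σ(m=0 to 4) x[m] · y[(n-m) mod 5]

Computing each output sample:
(x ⊛ y)[0] = 0
(x ⊛ y)[1] = 0
(x ⊛ y)[2] = 0
(x ⊛ y)[3] = 6
(x ⊛ y)[4] = -9

x ⊛ y = [0, 0, 0, 6, -9]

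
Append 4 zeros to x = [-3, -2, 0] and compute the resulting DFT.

Original 3-point DFT: [-5, -2.0000+1.7321i, -2.0000-1.7321i]
Zero-padded 7-point DFT provides frequency interpolation.

DFT_7([x, 0, ...]) = [-5, -4.2470+1.5637i, -2.5550+1.9499i, -1.1981+0.8678i, -1.1981-0.8678i, -2.5550-1.9499i, -4.2470-1.5637i]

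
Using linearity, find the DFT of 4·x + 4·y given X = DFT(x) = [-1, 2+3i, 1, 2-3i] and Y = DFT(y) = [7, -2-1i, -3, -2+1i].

By linearity: DFT(4x + 4y) = 4·DFT(x) + 4·DFT(y)
= 4·[-1, 2+3i, 1, 2-3i] + 4·[7, -2-1i, -3, -2+1i]

Computing element-wise:
Z[0] = 4·(-1) + 4·(7) = 24
Z[1] = 4·(2+3i) + 4·(-2-1i) = 8i
Z[2] = 4·(1) + 4·(-3) = -8
Z[3] = 4·(2-3i) + 4·(-2+1i) = -8i

DFT(4x + 4y) = 4·X + 4·Y = [24, 8i, -8, -8i]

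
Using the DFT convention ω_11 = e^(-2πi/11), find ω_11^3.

ω_11^3 = e^(-2πi·3/11)
= cos(-2π·3/11) + i·sin(-2π·3/11)
= cos(-6π/11) + i·sin(-6π/11)

ω_11^3 = cos(-6π/11) + i·sin(-6π/11) = -0.1423-0.9898i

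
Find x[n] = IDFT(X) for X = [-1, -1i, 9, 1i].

x[n] = (1/4) Σ(k=0 to 3) X[k] · e^(2πikn/4)

Computing each x[n]:
x[0] = 2
x[1] = -2
x[2] = 2
x[3] = -3

x = [2, -2, 2, -3]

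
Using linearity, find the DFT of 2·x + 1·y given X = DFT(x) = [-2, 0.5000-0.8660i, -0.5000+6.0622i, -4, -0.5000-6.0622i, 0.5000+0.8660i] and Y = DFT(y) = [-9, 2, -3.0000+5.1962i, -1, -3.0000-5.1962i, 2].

By linearity: DFT(2x + 1y) = 2·DFT(x) + 1·DFT(y)
= 2·[-2, 0.5000-0.8660i, -0.5000+6.0622i, -4, -0.5000-6.0622i, 0.5000+0.8660i] + 1·[-9, 2, -3.0000+5.1962i, -1, -3.0000-5.1962i, 2]

Computing element-wise:
Z[0] = 2·(-2) + 1·(-9) = -13
Z[1] = 2·(0.5000-0.8660i) + 1·(2) = 3.0000-1.7320i
Z[2] = 2·(-0.5000+6.0622i) + 1·(-3.0000+5.1962i) = -4.0000+17.3206i
Z[3] = 2·(-4) + 1·(-1) = -9
Z[4] = 2·(-0.5000-6.0622i) + 1·(-3.0000-5.1962i) = -4.0000-17.3206i
Z[5] = 2·(0.5000+0.8660i) + 1·(2) = 3.0000+1.7320i

DFT(2x + 1y) = 2·X + 1·Y = [-13, 3.0000-1.7320i, -4.0000+17.3206i, -9, -4.0000-17.3206i, 3.0000+1.7320i]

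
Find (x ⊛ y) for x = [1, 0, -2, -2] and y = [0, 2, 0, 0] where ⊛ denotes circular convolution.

(x ⊛ y)[n] = Σ(m=0 to 3) x[m] · y[(n-m) mod 4]

Computing each output sample:
(x ⊛ y)[0] = -4
(x ⊛ y)[1] = 2
(x ⊛ y)[2] = 0
(x ⊛ y)[3] = -4

x ⊛ y = [-4, 2, 0, -4]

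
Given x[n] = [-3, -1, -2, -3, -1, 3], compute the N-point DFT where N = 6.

X[k] = Σ(n=0 to 5) x[n] · ω_6^(nk)
where ω_6 = e^(-2πi/6)

Computing each X[k]:
X[0] = -7
X[1] = 2.5000+4.3301i
X[2] = -5.5000+2.5981i
X[3] = -5
X[4] = -5.5000-2.5981i
X[5] = 2.5000-4.3301i

X = [-7, 2.5000+4.3301i, -5.5000+2.5981i, -5, -5.5000-2.5981i, 2.5000-4.3301i]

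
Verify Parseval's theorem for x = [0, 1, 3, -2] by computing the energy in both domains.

Time domain:
Σ|x[n]|² = |0|² + |1|² + |3|² + |-2|² = 14.0000

Frequency domain:
(1/4)Σ|X[k]|² = (1/4)(|2|² + |-3-3i|² + |4|² + |-3+3i|²) = (1/4)·56.0000 = 14.0000

Both sides agree, confirming Parseval's theorem.

Σ|x[n]|² = (1/N)Σ|X[k]|² = 14.0000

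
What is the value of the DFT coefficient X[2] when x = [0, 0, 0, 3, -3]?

X[2] = Σ(n=0 to 4) x[n] · ω_5^(2n) where ω_5 = e^(-2πi/5)
= (0)·ω_5^0 + (0)·ω_5^2 + (0)·ω_5^4 + (3)·ω_5^6 + (-3)·ω_5^8

X[2] = 3.3541-4.6165i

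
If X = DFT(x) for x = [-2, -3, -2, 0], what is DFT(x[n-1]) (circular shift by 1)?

Time shift by 1: X_shifted[k] = ω_4^(1k) · X[k]
Shifted x = [0, -2, -3, -2]

DFT(x[n-1]) = [-7, 3, 1, 3]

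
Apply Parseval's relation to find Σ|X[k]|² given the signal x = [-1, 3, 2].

Parseval: Σ|x[n]|² = (1/N)Σ|X[k]|², so Σ|X[k]|² = N·Σ|x[n]|² = 3·14.0000

Σ|X[k]|² = N·Σ|x[n]|² = 3·14.0000 = 42.0000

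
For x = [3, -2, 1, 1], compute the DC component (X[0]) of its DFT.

X[0] = Σ(n=0 to 3) x[n] · ω_4^0 = Σ x[n]
= (3) + (-2) + (1) + (1)

X[0] = 3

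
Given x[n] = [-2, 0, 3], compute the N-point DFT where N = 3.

X[k] = Σ(n=0 to 2) x[n] · ω_3^(nk)
where ω_3 = e^(-2πi/3)

Computing each X[k]:
X[0] = 1
X[1] = -3.5000+2.5981i
X[2] = -3.5000-2.5981i

X = [1, -3.5000+2.5981i, -3.5000-2.5981i]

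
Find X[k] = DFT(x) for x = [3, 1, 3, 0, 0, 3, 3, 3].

X[k] = Σ(n=0 to 7) x[n] · ω_8^(nk)
where ω_8 = e^(-2πi/8)

Computing each X[k]:
X[0] = 16
X[1] = 3.7071+3.5355i
X[2] = -3-1i
X[3] = 2.2929+3.5355i
X[4] = 2
X[5] = 2.2929-3.5355i
X[6] = -3+1i
X[7] = 3.7071-3.5355i

X = [16, 3.7071+3.5355i, -3-1i, 2.2929+3.5355i, 2, 2.2929-3.5355i, -3+1i, 3.7071-3.5355i]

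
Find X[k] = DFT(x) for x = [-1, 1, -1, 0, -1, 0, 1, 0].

X[k] = Σ(n=0 to 7) x[n] · ω_8^(nk)
where ω_8 = e^(-2πi/8)

Computing each X[k]:
X[0] = -1
X[1] = 0.7071+1.2929i
X[2] = -2-1i
X[3] = -0.7071-2.7071i
X[4] = -3
X[5] = -0.7071+2.7071i
X[6] = -2+1i
X[7] = 0.7071-1.2929i

X = [-1, 0.7071+1.2929i, -2-1i, -0.7071-2.7071i, -3, -0.7071+2.7071i, -2+1i, 0.7071-1.2929i]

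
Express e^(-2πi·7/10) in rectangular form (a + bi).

ω_10^7 = e^(-2πi·7/10)
= cos(-2π·7/10) + i·sin(-2π·7/10)
= cos(-14π/10) + i·sin(-14π/10)

ω_10^7 = cos(-14π/10) + i·sin(-14π/10) = -0.3090+0.9511i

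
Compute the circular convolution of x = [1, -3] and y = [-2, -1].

(x ⊛ y)[n] = Σ(m=0 to 1) x[m] · y[(n-m) mod 2]

Computing each output sample:
(x ⊛ y)[0] = 1
(x ⊛ y)[1] = 5

x ⊛ y = [1, 5]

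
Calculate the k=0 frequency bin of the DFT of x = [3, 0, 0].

X[0] = Σ(n=0 to 2) x[n] · ω_3^0 = Σ x[n]
= (3) + (0) + (0)

X[0] = 3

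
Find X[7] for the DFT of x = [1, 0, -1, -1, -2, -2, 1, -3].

X[7] = Σ(n=0 to 7) x[n] · ω_8^(7n) where ω_8 = e^(-2πi/8)
= (1)·ω_8^0 + (0)·ω_8^7 + (-1)·ω_8^14 + (-1)·ω_8^21 + (-2)·ω_8^28 + (-2)·ω_8^35 + (1)·ω_8^42 + (-3)·ω_8^49

X[7] = 3.0000+0.8284i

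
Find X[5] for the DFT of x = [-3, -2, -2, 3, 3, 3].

X[5] = Σ(n=0 to 5) x[n] · ω_6^(5n) where ω_6 = e^(-2πi/6)
= (-3)·ω_6^0 + (-2)·ω_6^5 + (-2)·ω_6^10 + (3)·ω_6^15 + (3)·ω_6^20 + (3)·ω_6^25

X[5] = -6.0000-8.6603i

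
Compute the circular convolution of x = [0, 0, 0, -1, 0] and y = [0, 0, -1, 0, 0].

(x ⊛ y)[n] = Σ(m=0 to 4) x[m] · y[(n-m) mod 5]

Computing each output sample:
(x ⊛ y)[0] = 1
(x ⊛ y)[1] = 0
(x ⊛ y)[2] = 0
(x ⊛ y)[3] = 0
(x ⊛ y)[4] = 0

x ⊛ y = [1, 0, 0, 0, 0]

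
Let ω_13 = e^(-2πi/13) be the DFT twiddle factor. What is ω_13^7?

ω_13^7 = e^(-2πi·7/13)
= cos(-2π·7/13) + i·sin(-2π·7/13)
= cos(-14π/13) + i·sin(-14π/13)

ω_13^7 = cos(-14π/13) + i·sin(-14π/13) = -0.9709+0.2393i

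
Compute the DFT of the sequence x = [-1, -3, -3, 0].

X[k] = Σ(n=0 to 3) x[n] · ω_4^(nk)
where ω_4 = e^(-2πi/4)

Computing each X[k]:
X[0] = -7
X[1] = 2+3i
X[2] = -1
X[3] = 2-3i

X = [-7, 2+3i, -1, 2-3i]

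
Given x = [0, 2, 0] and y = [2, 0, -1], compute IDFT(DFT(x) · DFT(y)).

(x ⊛ y)[n] = Σ(m=0 to 2) x[m] · y[(n-m) mod 3]

Computing each output sample:
(x ⊛ y)[0] = -2
(x ⊛ y)[1] = 4
(x ⊛ y)[2] = 0

x ⊛ y = [-2, 4, 0]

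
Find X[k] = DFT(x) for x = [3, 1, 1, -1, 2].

X[k] = Σ(n=0 to 4) x[n] · ω_5^(nk)
where ω_5 = e^(-2πi/5)

Computing each X[k]:
X[0] = 6
X[1] = 3.9271-0.2245i
X[2] = 0.5729+2.4899i
X[3] = 0.5729-2.4899i
X[4] = 3.9271+0.2245i

X = [6, 3.9271-0.2245i, 0.5729+2.4899i, 0.5729-2.4899i, 3.9271+0.2245i]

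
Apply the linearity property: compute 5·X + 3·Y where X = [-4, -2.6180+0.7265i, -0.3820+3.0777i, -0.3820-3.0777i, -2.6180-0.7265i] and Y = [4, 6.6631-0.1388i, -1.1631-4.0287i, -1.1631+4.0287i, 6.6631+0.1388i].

By linearity: DFT(5x + 3y) = 5·DFT(x) + 3·DFT(y)
= 5·[-4, -2.6180+0.7265i, -0.3820+3.0777i, -0.3820-3.0777i, -2.6180-0.7265i] + 3·[4, 6.6631-0.1388i, -1.1631-4.0287i, -1.1631+4.0287i, 6.6631+0.1388i]

Computing element-wise:
Z[0] = 5·(-4) + 3·(4) = -8
Z[1] = 5·(-2.6180+0.7265i) + 3·(6.6631-0.1388i) = 6.8993+3.2161i
Z[2] = 5·(-0.3820+3.0777i) + 3·(-1.1631-4.0287i) = -5.3993+3.3024i
Z[3] = 5·(-0.3820-3.0777i) + 3·(-1.1631+4.0287i) = -5.3993-3.3024i
Z[4] = 5·(-2.6180-0.7265i) + 3·(6.6631+0.1388i) = 6.8993-3.2161i

DFT(5x + 3y) = 5·X + 3·Y = [-8, 6.8993+3.2161i, -5.3993+3.3024i, -5.3993-3.3024i, 6.8993-3.2161i]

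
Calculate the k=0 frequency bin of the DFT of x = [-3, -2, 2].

X[0] = Σ(n=0 to 2) x[n] · ω_3^0 = Σ x[n]
= (-3) + (-2) + (2)

X[0] = -3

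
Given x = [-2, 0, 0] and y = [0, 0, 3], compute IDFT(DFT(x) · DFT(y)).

(x ⊛ y)[n] = Σ(m=0 to 2) x[m] · y[(n-m) mod 3]

Computing each output sample:
(x ⊛ y)[0] = 0
(x ⊛ y)[1] = 0
(x ⊛ y)[2] = -6

x ⊛ y = [0, 0, -6]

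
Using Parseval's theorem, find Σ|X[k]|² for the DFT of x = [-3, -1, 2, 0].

Parseval: Σ|x[n]|² = (1/N)Σ|X[k]|², so Σ|X[k]|² = N·Σ|x[n]|² = 4·14.0000

Σ|X[k]|² = N·Σ|x[n]|² = 4·14.0000 = 56.0000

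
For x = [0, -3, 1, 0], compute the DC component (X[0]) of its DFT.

X[0] = Σ(n=0 to 3) x[n] · ω_4^0 = Σ x[n]
= (0) + (-3) + (1) + (0)

X[0] = -2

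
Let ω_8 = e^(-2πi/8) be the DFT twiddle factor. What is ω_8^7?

ω_8^7 = e^(-2πi·7/8)
= cos(-2π·7/8) + i·sin(-2π·7/8)
= cos(-14π/8) + i·sin(-14π/8)

ω_8^7 = cos(-14π/8) + i·sin(-14π/8) = 0.7071+0.7071i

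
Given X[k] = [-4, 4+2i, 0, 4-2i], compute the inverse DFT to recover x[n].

x[n] = (1/4) Σ(k=0 to 3) X[k] · e^(2πikn/4)

Computing each x[n]:
x[0] = 1
x[1] = -2
x[2] = -3
x[3] = 0

x = [1, -2, -3, 0]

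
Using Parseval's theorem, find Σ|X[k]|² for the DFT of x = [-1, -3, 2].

Parseval: Σ|x[n]|² = (1/N)Σ|X[k]|², so Σ|X[k]|² = N·Σ|x[n]|² = 3·14.0000

Σ|X[k]|² = N·Σ|x[n]|² = 3·14.0000 = 42.0000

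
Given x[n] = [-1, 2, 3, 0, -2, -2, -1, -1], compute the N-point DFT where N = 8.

X[k] = Σ(n=0 to 7) x[n] · ω_8^(nk)
where ω_8 = e^(-2πi/8)

Computing each X[k]:
X[0] = -2
X[1] = 3.1213-7.5355i
X[2] = -5-1i
X[3] = -1.1213+0.4645i
X[4] = 0
X[5] = -1.1213-0.4645i
X[6] = -5+1i
X[7] = 3.1213+7.5355i

X = [-2, 3.1213-7.5355i, -5-1i, -1.1213+0.4645i, 0, -1.1213-0.4645i, -5+1i, 3.1213+7.5355i]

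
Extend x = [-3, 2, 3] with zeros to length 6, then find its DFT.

Original 3-point DFT: [2, -5.5000+0.8660i, -5.5000-0.8660i]
Zero-padded 6-point DFT provides frequency interpolation.

DFT_6([x, 0, ...]) = [2, -3.5000-4.3301i, -5.5000+0.8660i, -2, -5.5000-0.8660i, -3.5000+4.3301i]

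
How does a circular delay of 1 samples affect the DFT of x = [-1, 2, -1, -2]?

Time shift by 1: X_shifted[k] = ω_4^(1k) · X[k]
Shifted x = [-2, -1, 2, -1]

DFT(x[n-1]) = [-2, -4, 2, -4]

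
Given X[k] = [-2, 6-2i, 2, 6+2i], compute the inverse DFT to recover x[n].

x[n] = (1/4) Σ(k=0 to 3) X[k] · e^(2πikn/4)

Computing each x[n]:
x[0] = 3
x[1] = 0
x[2] = -3
x[3] = -2

x = [3, 0, -3, -2]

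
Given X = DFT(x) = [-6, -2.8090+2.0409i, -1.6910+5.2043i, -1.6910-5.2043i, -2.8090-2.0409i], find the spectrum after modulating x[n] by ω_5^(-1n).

Modulation property: DFT(ω_5^(-1n)·x[n]) = X[(k-1) mod 5], so circularly shift X by 1 positions.

X[k-1] = [-2.8090-2.0409i, -6, -2.8090+2.0409i, -1.6910+5.2043i, -1.6910-5.2043i]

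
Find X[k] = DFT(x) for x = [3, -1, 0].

X[k] = Σ(n=0 to 2) x[n] · ω_3^(nk)
where ω_3 = e^(-2πi/3)

Computing each X[k]:
X[0] = 2
X[1] = 3.5000+0.8660i
X[2] = 3.5000-0.8660i

X = [2, 3.5000+0.8660i, 3.5000-0.8660i]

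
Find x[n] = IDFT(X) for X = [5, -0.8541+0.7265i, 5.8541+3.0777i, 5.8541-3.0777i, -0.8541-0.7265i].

x[n] = (1/5) Σ(k=0 to 4) X[k] · e^(2πikn/5)

Computing each x[n]:
x[0] = 3
x[1] = -2
x[2] = 3
x[3] = 1
x[4] = 0

x = [3, -2, 3, 1, 0]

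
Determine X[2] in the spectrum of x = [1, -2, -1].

X[2] = Σ(n=0 to 2) x[n] · ω_3^(2n) where ω_3 = e^(-2πi/3)
= (1)·ω_3^0 + (-2)·ω_3^2 + (-1)·ω_3^4

X[2] = 2.5000-0.8660i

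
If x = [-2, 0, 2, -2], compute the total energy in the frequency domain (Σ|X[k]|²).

Parseval: Σ|x[n]|² = (1/N)Σ|X[k]|², so Σ|X[k]|² = N·Σ|x[n]|² = 4·12.0000

Σ|X[k]|² = N·Σ|x[n]|² = 4·12.0000 = 48.0000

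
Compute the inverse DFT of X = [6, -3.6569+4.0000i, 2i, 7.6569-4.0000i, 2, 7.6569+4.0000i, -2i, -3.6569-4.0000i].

x[n] = (1/8) Σ(k=0 to 7) X[k] · e^(2πikn/8)

Computing each x[n]:
x[0] = 2
x[1] = -2
x[2] = -1
x[3] = 3
x[4] = 0
x[5] = 2
x[6] = 3
x[7] = -1

x = [2, -2, -1, 3, 0, 2, 3, -1]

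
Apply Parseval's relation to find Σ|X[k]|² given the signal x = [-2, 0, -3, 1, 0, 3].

Parseval: Σ|x[n]|² = (1/N)Σ|X[k]|², so Σ|X[k]|² = N·Σ|x[n]|² = 6·23.0000

Σ|X[k]|² = N·Σ|x[n]|² = 6·23.0000 = 138.0000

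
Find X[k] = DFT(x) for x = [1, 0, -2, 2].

X[k] = Σ(n=0 to 3) x[n] · ω_4^(nk)
where ω_4 = e^(-2πi/4)

Computing each X[k]:
X[0] = 1
X[1] = 3+2i
X[2] = -3
X[3] = 3-2i

X = [1, 3+2i, -3, 3-2i]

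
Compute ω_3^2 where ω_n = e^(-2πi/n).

ω_3^2 = e^(-2πi·2/3)
= cos(-2π·2/3) + i·sin(-2π·2/3)
= cos(-4π/3) + i·sin(-4π/3)

ω_3^2 = cos(-4π/3) + i·sin(-4π/3) = -0.5000+0.8660i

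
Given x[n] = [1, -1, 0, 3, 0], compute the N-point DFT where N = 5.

X[k] = Σ(n=0 to 4) x[n] · ω_5^(nk)
where ω_5 = e^(-2πi/5)

Computing each X[k]:
X[0] = 3
X[1] = -1.7361+2.7144i
X[2] = 2.7361-2.2654i
X[3] = 2.7361+2.2654i
X[4] = -1.7361-2.7144i

X = [3, -1.7361+2.7144i, 2.7361-2.2654i, 2.7361+2.2654i, -1.7361-2.7144i]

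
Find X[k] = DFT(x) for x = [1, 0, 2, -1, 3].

X[k] = Σ(n=0 to 4) x[n] · ω_5^(nk)
where ω_5 = e^(-2πi/5)

Computing each X[k]:
X[0] = 5
X[1] = 1.1180+1.0898i
X[2] = -1.1180+4.6165i
X[3] = -1.1180-4.6165i
X[4] = 1.1180-1.0898i

X = [5, 1.1180+1.0898i, -1.1180+4.6165i, -1.1180-4.6165i, 1.1180-1.0898i]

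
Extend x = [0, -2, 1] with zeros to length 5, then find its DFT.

Original 3-point DFT: [-1, 0.5000+2.5981i, 0.5000-2.5981i]
Zero-padded 5-point DFT provides frequency interpolation.

DFT_5([x, 0, ...]) = [-1, -1.4271+1.3143i, 1.9271+2.1266i, 1.9271-2.1266i, -1.4271-1.3143i]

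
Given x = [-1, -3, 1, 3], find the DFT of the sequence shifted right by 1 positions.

Time shift by 1: X_shifted[k] = ω_4^(1k) · X[k]
Shifted x = [3, -1, -3, 1]

DFT(x[n-1]) = [0, 6+2i, 0, 6-2i]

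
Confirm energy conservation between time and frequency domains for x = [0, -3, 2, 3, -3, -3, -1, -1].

Time domain:
Σ|x[n]|² = |0|² + |-3|² + |2|² + |3|² + |-3|² + |-3|² + |-1|² + |-1|² = 42.0000

Frequency domain:
(1/8)Σ|X[k]|² = (1/8)(|-6|² + |0.1716-5.8284i|² + |-4+8i|² + |5.8284+0.1716i|² + |2|² + |5.8284-0.1716i|² + |-4-8i|² + |0.1716+5.8284i|²) = (1/8)·336.0000 = 42.0000

Both sides agree, confirming Parseval's theorem.

Σ|x[n]|² = (1/N)Σ|X[k]|² = 42.0000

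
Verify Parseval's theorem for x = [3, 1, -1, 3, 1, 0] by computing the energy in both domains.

Time domain:
Σ|x[n]|² = |3|² + |1|² + |-1|² + |3|² + |1|² + |0|² = 21.0000

Frequency domain:
(1/6)Σ|X[k]|² = (1/6)(|7|² + |0.5000+0.8660i|² + |5.5000-2.5981i|² + |-1|² + |5.5000+2.5981i|² + |0.5000-0.8660i|²) = (1/6)·126.0000 = 21.0000

Both sides agree, confirming Parseval's theorem.

Σ|x[n]|² = (1/N)Σ|X[k]|² = 21.0000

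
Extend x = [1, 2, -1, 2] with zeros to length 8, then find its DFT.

Original 4-point DFT: [4, 2, -4, 2]
Zero-padded 8-point DFT provides frequency interpolation.

DFT_8([x, 0, ...]) = [4, 1.0000-1.8284i, 2, 1.0000-3.8284i, -4, 1.0000+3.8284i, 2, 1.0000+1.8284i]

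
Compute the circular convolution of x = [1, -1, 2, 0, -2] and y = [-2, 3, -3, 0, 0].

(x ⊛ y)[n] = Σ(m=0 to 4) x[m] · y[(n-m) mod 5]

Computing each output sample:
(x ⊛ y)[0] = -8
(x ⊛ y)[1] = 11
(x ⊛ y)[2] = -10
(x ⊛ y)[3] = 9
(x ⊛ y)[4] = -2

x ⊛ y = [-8, 11, -10, 9, -2]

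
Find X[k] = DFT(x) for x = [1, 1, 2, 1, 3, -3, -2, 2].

X[k] = Σ(n=0 to 7) x[n] · ω_8^(nk)
where ω_8 = e^(-2πi/8)

Computing each X[k]:
X[0] = 5
X[1] = 1.5355-6.1213i
X[2] = 4+5i
X[3] = -5.5355+1.8787i
X[4] = 3
X[5] = -5.5355-1.8787i
X[6] = 4-5i
X[7] = 1.5355+6.1213i

X = [5, 1.5355-6.1213i, 4+5i, -5.5355+1.8787i, 3, -5.5355-1.8787i, 4-5i, 1.5355+6.1213i]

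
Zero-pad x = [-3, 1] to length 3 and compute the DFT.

Original 2-point DFT: [-2, -4]
Zero-padded 3-point DFT provides frequency interpolation.

DFT_3([x, 0, ...]) = [-2, -3.5000-0.8660i, -3.5000+0.8660i]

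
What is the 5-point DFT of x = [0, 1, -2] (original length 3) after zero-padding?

Original 3-point DFT: [-1, 0.5000-2.5981i, 0.5000+2.5981i]
Zero-padded 5-point DFT provides frequency interpolation.

DFT_5([x, 0, ...]) = [-1, 1.9271+0.2245i, -1.4271-2.4899i, -1.4271+2.4899i, 1.9271-0.2245i]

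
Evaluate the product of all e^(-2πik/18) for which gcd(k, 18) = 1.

The primitive 18th roots of unity are ω_18^k for k coprime to 18: k ∈ {1, 5, 7, 11, 13, 17}
Their product equals the constant term of the cyclotomic polynomial Φ_18(x) up to sign.
For n ≥ 3, the product of all primitive nth roots of unity is 1. (For n=1 it is 1; for n=2 it is -1.)

1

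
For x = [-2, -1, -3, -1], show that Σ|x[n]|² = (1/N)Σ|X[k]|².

Time domain:
Σ|x[n]|² = |-2|² + |-1|² + |-3|² + |-1|² = 15.0000

Frequency domain:
(1/4)Σ|X[k]|² = (1/4)(|-7|² + |1|² + |-3|² + |1|²) = (1/4)·60.0000 = 15.0000

Both sides agree, confirming Parseval's theorem.

Σ|x[n]|² = (1/N)Σ|X[k]|² = 15.0000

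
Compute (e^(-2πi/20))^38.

Since ω_20^20 = 1, powers reduce modulo 20.
38 mod 20 = 18
So ω_20^38 = ω_20^18 = e^(-2πi·18/20)

ω_20^38 = ω_20^18 = 0.8090+0.5878i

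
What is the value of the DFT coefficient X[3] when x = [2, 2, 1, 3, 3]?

X[3] = Σ(n=0 to 4) x[n] · ω_5^(3n) where ω_5 = e^(-2πi/5)
= (2)·ω_5^0 + (2)·ω_5^3 + (1)·ω_5^6 + (3)·ω_5^9 + (3)·ω_5^12

X[3] = -0.8090+1.3143i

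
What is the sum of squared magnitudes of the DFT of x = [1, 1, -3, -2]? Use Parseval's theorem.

Parseval: Σ|x[n]|² = (1/N)Σ|X[k]|², so Σ|X[k]|² = N·Σ|x[n]|² = 4·15.0000

Σ|X[k]|² = N·Σ|x[n]|² = 4·15.0000 = 60.0000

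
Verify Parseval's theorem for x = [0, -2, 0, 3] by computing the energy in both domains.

Time domain:
Σ|x[n]|² = |0|² + |-2|² + |0|² + |3|² = 13.0000

Frequency domain:
(1/4)Σ|X[k]|² = (1/4)(|1|² + |5i|² + |-1|² + |-5i|²) = (1/4)·52.0000 = 13.0000

Both sides agree, confirming Parseval's theorem.

Σ|x[n]|² = (1/N)Σ|X[k]|² = 13.0000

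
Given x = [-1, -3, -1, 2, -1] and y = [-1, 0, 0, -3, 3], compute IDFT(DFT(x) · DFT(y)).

(x ⊛ y)[n] = Σ(m=0 to 4) x[m] · y[(n-m) mod 5]

Computing each output sample:
(x ⊛ y)[0] = -5
(x ⊛ y)[1] = -6
(x ⊛ y)[2] = 10
(x ⊛ y)[3] = -2
(x ⊛ y)[4] = 7

x ⊛ y = [-5, -6, 10, -2, 7]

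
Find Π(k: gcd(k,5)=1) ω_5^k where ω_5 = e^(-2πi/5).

The primitive 5th roots of unity are ω_5^k for k coprime to 5: k ∈ {1, 2, 3, 4}
Their product equals the constant term of the cyclotomic polynomial Φ_5(x) up to sign.
For n ≥ 3, the product of all primitive nth roots of unity is 1. (For n=1 it is 1; for n=2 it is -1.)

1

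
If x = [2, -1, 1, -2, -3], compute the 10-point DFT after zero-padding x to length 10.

Original 5-point DFT: [-3, 1.5729-3.6655i, 4.9271+1.6776i, 4.9271-1.6776i, 1.5729+3.6655i]
Zero-padded 10-point DFT provides frequency interpolation.

DFT_10([x, 0, ...]) = [-3, 4.5451+3.3022i, 1.5729-3.6655i, -1.0451+3.2164i, 4.9271+1.6776i, 3, 4.9271-1.6776i, -1.0451-3.2164i, 1.5729+3.6655i, 4.5451-3.3022i]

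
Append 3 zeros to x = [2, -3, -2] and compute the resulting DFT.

Original 3-point DFT: [-3, 4.5000+0.8660i, 4.5000-0.8660i]
Zero-padded 6-point DFT provides frequency interpolation.

DFT_6([x, 0, ...]) = [-3, 1.5000+4.3301i, 4.5000+0.8660i, 3, 4.5000-0.8660i, 1.5000-4.3301i]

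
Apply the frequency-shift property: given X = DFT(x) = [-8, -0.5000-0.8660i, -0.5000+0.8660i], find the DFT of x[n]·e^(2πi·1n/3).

Modulation property: DFT(ω_3^(-1n)·x[n]) = X[(k-1) mod 3], so circularly shift X by 1 positions.

X[k-1] = [-0.5000+0.8660i, -8, -0.5000-0.8660i]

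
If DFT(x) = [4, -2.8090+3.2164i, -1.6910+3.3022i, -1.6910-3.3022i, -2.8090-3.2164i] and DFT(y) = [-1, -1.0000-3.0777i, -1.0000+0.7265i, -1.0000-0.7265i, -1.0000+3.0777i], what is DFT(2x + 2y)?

By linearity: DFT(2x + 2y) = 2·DFT(x) + 2·DFT(y)
= 2·[4, -2.8090+3.2164i, -1.6910+3.3022i, -1.6910-3.3022i, -2.8090-3.2164i] + 2·[-1, -1.0000-3.0777i, -1.0000+0.7265i, -1.0000-0.7265i, -1.0000+3.0777i]

Computing element-wise:
Z[0] = 2·(4) + 2·(-1) = 6
Z[1] = 2·(-2.8090+3.2164i) + 2·(-1.0000-3.0777i) = -7.6180+0.2774i
Z[2] = 2·(-1.6910+3.3022i) + 2·(-1.0000+0.7265i) = -5.3820+8.0574i
Z[3] = 2·(-1.6910-3.3022i) + 2·(-1.0000-0.7265i) = -5.3820-8.0574i
Z[4] = 2·(-2.8090-3.2164i) + 2·(-1.0000+3.0777i) = -7.6180-0.2774i

DFT(2x + 2y) = 2·X + 2·Y = [6, -7.6180+0.2774i, -5.3820+8.0574i, -5.3820-8.0574i, -7.6180-0.2774i]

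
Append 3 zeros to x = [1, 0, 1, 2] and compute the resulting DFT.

Original 4-point DFT: [4, 2i, 0, -2i]
Zero-padded 7-point DFT provides frequency interpolation.

DFT_7([x, 0, ...]) = [4, -1.0245-1.8427i, 1.3460+1.9975i, 1.1784-1.1680i, 1.1784+1.1680i, 1.3460-1.9975i, -1.0245+1.8427i]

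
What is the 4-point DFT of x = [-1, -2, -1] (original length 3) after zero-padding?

Original 3-point DFT: [-4, 0.5000+0.8660i, 0.5000-0.8660i]
Zero-padded 4-point DFT provides frequency interpolation.

DFT_4([x, 0, ...]) = [-4, 2i, 0, -2i]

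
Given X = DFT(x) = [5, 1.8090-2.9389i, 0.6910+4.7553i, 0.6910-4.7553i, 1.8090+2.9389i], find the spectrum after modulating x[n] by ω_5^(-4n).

Modulation property: DFT(ω_5^(-4n)·x[n]) = X[(k-4) mod 5], so circularly shift X by 4 positions.

X[k-4] = [1.8090-2.9389i, 0.6910+4.7553i, 0.6910-4.7553i, 1.8090+2.9389i, 5]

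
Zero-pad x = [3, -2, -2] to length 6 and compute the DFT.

Original 3-point DFT: [-1, 5, 5]
Zero-padded 6-point DFT provides frequency interpolation.

DFT_6([x, 0, ...]) = [-1, 3.0000+3.4641i, 5, 3, 5, 3.0000-3.4641i]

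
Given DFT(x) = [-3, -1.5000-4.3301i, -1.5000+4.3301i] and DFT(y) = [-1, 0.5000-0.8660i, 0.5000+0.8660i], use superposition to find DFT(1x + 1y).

By linearity: DFT(1x + 1y) = 1·DFT(x) + 1·DFT(y)
= 1·[-3, -1.5000-4.3301i, -1.5000+4.3301i] + 1·[-1, 0.5000-0.8660i, 0.5000+0.8660i]

Computing element-wise:
Z[0] = 1·(-3) + 1·(-1) = -4
Z[1] = 1·(-1.5000-4.3301i) + 1·(0.5000-0.8660i) = -1.0000-5.1961i
Z[2] = 1·(-1.5000+4.3301i) + 1·(0.5000+0.8660i) = -1.0000+5.1961i

DFT(1x + 1y) = 1·X + 1·Y = [-4, -1.0000-5.1961i, -1.0000+5.1961i]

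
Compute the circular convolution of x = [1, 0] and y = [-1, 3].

(x ⊛ y)[n] = Σ(m=0 to 1) x[m] · y[(n-m) mod 2]

Computing each output sample:
(x ⊛ y)[0] = -1
(x ⊛ y)[1] = 3

x ⊛ y = [-1, 3]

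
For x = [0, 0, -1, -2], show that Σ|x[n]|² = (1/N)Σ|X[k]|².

Time domain:
Σ|x[n]|² = |0|² + |0|² + |-1|² + |-2|² = 5.0000

Frequency domain:
(1/4)Σ|X[k]|² = (1/4)(|-3|² + |1-2i|² + |1|² + |1+2i|²) = (1/4)·20.0000 = 5.0000

Both sides agree, confirming Parseval's theorem.

Σ|x[n]|² = (1/N)Σ|X[k]|² = 5.0000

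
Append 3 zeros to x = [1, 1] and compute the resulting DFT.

Original 2-point DFT: [2, 0]
Zero-padded 5-point DFT provides frequency interpolation.

DFT_5([x, 0, ...]) = [2, 1.3090-0.9511i, 0.1910-0.5878i, 0.1910+0.5878i, 1.3090+0.9511i]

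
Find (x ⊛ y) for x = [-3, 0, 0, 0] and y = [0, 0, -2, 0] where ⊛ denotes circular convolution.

(x ⊛ y)[n] = Σ(m=0 to 3) x[m] · y[(n-m) mod 4]

Computing each output sample:
(x ⊛ y)[0] = 0
(x ⊛ y)[1] = 0
(x ⊛ y)[2] = 6
(x ⊛ y)[3] = 0

x ⊛ y = [0, 0, 6, 0]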